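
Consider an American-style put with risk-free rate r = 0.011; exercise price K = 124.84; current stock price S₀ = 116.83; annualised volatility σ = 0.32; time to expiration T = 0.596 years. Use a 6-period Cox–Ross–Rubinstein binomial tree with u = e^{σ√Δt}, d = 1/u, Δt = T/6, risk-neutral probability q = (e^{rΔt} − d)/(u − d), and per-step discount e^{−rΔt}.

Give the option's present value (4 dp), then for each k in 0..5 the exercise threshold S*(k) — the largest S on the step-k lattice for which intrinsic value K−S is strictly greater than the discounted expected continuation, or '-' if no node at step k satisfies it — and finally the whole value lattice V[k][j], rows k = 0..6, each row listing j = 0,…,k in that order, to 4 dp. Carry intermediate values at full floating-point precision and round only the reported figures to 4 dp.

price = 16.2542
boundary = - - - 86.3281 95.4889 105.6218
tree:
16.2542
22.5033 9.5274
30.0614 14.3737 4.3035
38.5119 20.9831 7.2526 1.1212
46.7939 29.3511 11.9734 2.1594 0.0000
54.2813 38.5119 19.2182 4.1589 0.0000 0.0000
61.0504 46.7939 29.3511 8.0100 0.0000 0.0000 0.0000

Δt=0.09933, u=1.10612, d=0.90406, q=0.48022, disc=e^(-rΔt)=0.99891
k=6 terminal: V=max(K-S,0) → 61.0504 46.7939 29.3511 8.0100 0.0000 0.0000 0.0000
k=5: j=0 S=70.5587 intr=54.2813 cont=54.1450 V=54.2813[EX]; j=1 S=86.3281 intr=38.5119 cont=38.3756 V=38.5119[EX]; j=2 S=105.6218 intr=19.2182 cont=19.0819 V=19.2182[EX]; j=3 S=129.2276 intr=0.0000 cont=4.1589 V=4.1589[hold]; j=4 S=158.1090 intr=0.0000 cont=0.0000 V=0.0000[hold]; j=5 S=193.4453 intr=0.0000 cont=0.0000 V=0.0000[hold]  S*(5)=105.6218
k=4: j=0 S=78.0461 intr=46.7939 cont=46.6576 V=46.7939[EX]; j=1 S=95.4889 intr=29.3511 cont=29.2148 V=29.3511[EX]; j=2 S=116.8300 intr=8.0100 cont=11.9734 V=11.9734[hold]; j=3 S=142.9407 intr=0.0000 cont=2.1594 V=2.1594[hold]; j=4 S=174.8870 intr=0.0000 cont=0.0000 V=0.0000[hold]  S*(4)=95.4889
k=3: j=0 S=86.3281 intr=38.5119 cont=38.3756 V=38.5119[EX]; j=1 S=105.6218 intr=19.2182 cont=20.9831 V=20.9831[hold]; j=2 S=129.2276 intr=0.0000 cont=7.2526 V=7.2526[hold]; j=3 S=158.1090 intr=0.0000 cont=1.1212 V=1.1212[hold]  S*(3)=86.3281
k=2: j=0 S=95.4889 intr=29.3511 cont=30.0614 V=30.0614[hold]; j=1 S=116.8300 intr=8.0100 cont=14.3737 V=14.3737[hold]; j=2 S=142.9407 intr=0.0000 cont=4.3035 V=4.3035[hold]  S*(2)=-
k=1: j=0 S=105.6218 intr=19.2182 cont=22.5033 V=22.5033[hold]; j=1 S=129.2276 intr=0.0000 cont=9.5274 V=9.5274[hold]  S*(1)=-
k=0: j=0 S=116.8300 intr=8.0100 cont=16.2542 V=16.2542[hold]  S*(0)=-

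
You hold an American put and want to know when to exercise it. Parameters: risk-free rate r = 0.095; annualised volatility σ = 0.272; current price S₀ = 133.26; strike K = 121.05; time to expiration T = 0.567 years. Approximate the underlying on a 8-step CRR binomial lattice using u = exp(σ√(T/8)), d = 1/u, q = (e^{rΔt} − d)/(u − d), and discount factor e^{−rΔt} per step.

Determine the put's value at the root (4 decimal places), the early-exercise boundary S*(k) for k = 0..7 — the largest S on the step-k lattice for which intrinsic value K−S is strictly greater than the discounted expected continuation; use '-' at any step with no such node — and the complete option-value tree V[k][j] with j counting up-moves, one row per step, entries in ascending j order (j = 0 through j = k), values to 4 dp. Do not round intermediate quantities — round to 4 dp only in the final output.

price = 3.8708
boundary = - - - - 99.7484 92.7806 99.7484 107.2394
tree:
3.8708
6.2109 1.8327
9.6940 3.1830 0.6516
14.6463 5.3999 1.2459 0.1297
21.3016 8.8963 2.3499 0.2769 0.0000
28.2694 14.1145 4.3548 0.5913 0.0000 0.0000
34.7504 21.3016 7.8832 1.2627 0.0000 0.0000 0.0000
40.7787 28.2694 13.8106 2.6962 0.0000 0.0000 0.0000 0.0000
46.3859 34.7504 21.3016 5.7570 0.0000 0.0000 0.0000 0.0000 0.0000

params: Δt=0.07087 u=1.07510 d=0.93015 q=0.52851 e^(-rΔt)=0.99329
t_8 payoffs: 46.3859 34.7504 21.3016 5.7570 0.0000 0.0000 0.0000 0.0000 0.0000
t_7: node(7,0) S=80.2713 payoff=40.7787 vs cont=39.9664 → 40.7787 [stop]  node(7,1) S=92.7806 payoff=28.2694 vs cont=27.4571 → 28.2694 [stop]  node(7,2) S=107.2394 payoff=13.8106 vs cont=12.9983 → 13.8106 [stop]  node(7,3) S=123.9514 payoff=0.0000 vs cont=2.6962 → 2.6962 [wait]  node(7,4) S=143.2677 payoff=0.0000 vs cont=0.0000 → 0.0000 [wait]  node(7,5) S=165.5943 payoff=0.0000 vs cont=0.0000 → 0.0000 [wait]  node(7,6) S=191.4001 payoff=0.0000 vs cont=0.0000 → 0.0000 [wait]  node(7,7) S=221.2276 payoff=0.0000 vs cont=0.0000 → 0.0000 [wait]  ⇒ S*(7)=107.2394
t_6: node(6,0) S=86.2996 payoff=34.7504 vs cont=33.9381 → 34.7504 [stop]  node(6,1) S=99.7484 payoff=21.3016 vs cont=20.4893 → 21.3016 [stop]  node(6,2) S=115.2930 payoff=5.7570 vs cont=7.8832 → 7.8832 [wait]  node(6,3) S=133.2600 payoff=0.0000 vs cont=1.2627 → 1.2627 [wait]  node(6,4) S=154.0270 payoff=0.0000 vs cont=0.0000 → 0.0000 [wait]  node(6,5) S=178.0302 payoff=0.0000 vs cont=0.0000 → 0.0000 [wait]  node(6,6) S=205.7741 payoff=0.0000 vs cont=0.0000 → 0.0000 [wait]  ⇒ S*(6)=99.7484
t_5: node(5,0) S=92.7806 payoff=28.2694 vs cont=27.4571 → 28.2694 [stop]  node(5,1) S=107.2394 payoff=13.8106 vs cont=14.1145 → 14.1145 [wait]  node(5,2) S=123.9514 payoff=0.0000 vs cont=4.3548 → 4.3548 [wait]  node(5,3) S=143.2677 payoff=0.0000 vs cont=0.5913 → 0.5913 [wait]  node(5,4) S=165.5943 payoff=0.0000 vs cont=0.0000 → 0.0000 [wait]  node(5,5) S=191.4001 payoff=0.0000 vs cont=0.0000 → 0.0000 [wait]  ⇒ S*(5)=92.7806
t_4: node(4,0) S=99.7484 payoff=21.3016 vs cont=20.6488 → 21.3016 [stop]  node(4,1) S=115.2930 payoff=5.7570 vs cont=8.8963 → 8.8963 [wait]  node(4,2) S=133.2600 payoff=0.0000 vs cont=2.3499 → 2.3499 [wait]  node(4,3) S=154.0270 payoff=0.0000 vs cont=0.2769 → 0.2769 [wait]  node(4,4) S=178.0302 payoff=0.0000 vs cont=0.0000 → 0.0000 [wait]  ⇒ S*(4)=99.7484
t_3: node(3,0) S=107.2394 payoff=13.8106 vs cont=14.6463 → 14.6463 [wait]  node(3,1) S=123.9514 payoff=0.0000 vs cont=5.3999 → 5.3999 [wait]  node(3,2) S=143.2677 payoff=0.0000 vs cont=1.2459 → 1.2459 [wait]  node(3,3) S=165.5943 payoff=0.0000 vs cont=0.1297 → 0.1297 [wait]  ⇒ S*(3)=-
t_2: node(2,0) S=115.2930 payoff=5.7570 vs cont=9.6940 → 9.6940 [wait]  node(2,1) S=133.2600 payoff=0.0000 vs cont=3.1830 → 3.1830 [wait]  node(2,2) S=154.0270 payoff=0.0000 vs cont=0.6516 → 0.6516 [wait]  ⇒ S*(2)=-
t_1: node(1,0) S=123.9514 payoff=0.0000 vs cont=6.2109 → 6.2109 [wait]  node(1,1) S=143.2677 payoff=0.0000 vs cont=1.8327 → 1.8327 [wait]  ⇒ S*(1)=-
t_0: node(0,0) S=133.2600 payoff=0.0000 vs cont=3.8708 → 3.8708 [wait]  ⇒ S*(0)=-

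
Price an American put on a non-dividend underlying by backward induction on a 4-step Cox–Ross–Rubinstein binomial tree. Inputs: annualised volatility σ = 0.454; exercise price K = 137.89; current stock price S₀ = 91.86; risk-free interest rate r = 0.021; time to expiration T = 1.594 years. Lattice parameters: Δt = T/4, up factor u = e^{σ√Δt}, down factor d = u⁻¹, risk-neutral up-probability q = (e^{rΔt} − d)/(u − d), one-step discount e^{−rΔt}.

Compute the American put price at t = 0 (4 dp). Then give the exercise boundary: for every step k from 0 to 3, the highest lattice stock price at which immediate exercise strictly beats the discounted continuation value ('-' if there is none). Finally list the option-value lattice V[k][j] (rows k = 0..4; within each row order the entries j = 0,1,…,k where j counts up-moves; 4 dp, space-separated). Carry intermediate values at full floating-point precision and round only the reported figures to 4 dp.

price = 52.8437
boundary = - - 51.7836 68.9699
tree:
52.8437
69.1730 33.3390
86.1064 49.2191 14.0286
99.0101 68.9201 25.4114 0.0000
108.6984 86.1064 46.0300 0.0000 0.0000

Δt=0.39850, u=1.33189, d=0.75082, q=0.44330, disc=e^(-rΔt)=0.99167
k=4 terminal: V=max(K-S,0) → 108.6984 86.1064 46.0300 0.0000 0.0000
k=3: j=0 S=38.8799 intr=99.0101 cont=97.8610 V=99.0101[EX]; j=1 S=68.9699 intr=68.9201 cont=67.7710 V=68.9201[EX]; j=2 S=122.3470 intr=15.5430 cont=25.4114 V=25.4114[hold]; j=3 S=217.0339 intr=0.0000 cont=0.0000 V=0.0000[hold]  S*(3)=68.9699
k=2: j=0 S=51.7836 intr=86.1064 cont=84.9573 V=86.1064[EX]; j=1 S=91.8600 intr=46.0300 cont=49.2191 V=49.2191[hold]; j=2 S=162.9523 intr=0.0000 cont=14.0286 V=14.0286[hold]  S*(2)=51.7836
k=1: j=0 S=68.9699 intr=68.9201 cont=69.1730 V=69.1730[hold]; j=1 S=122.3470 intr=15.5430 cont=33.3390 V=33.3390[hold]  S*(1)=-
k=0: j=0 S=91.8600 intr=46.0300 cont=52.8437 V=52.8437[hold]  S*(0)=-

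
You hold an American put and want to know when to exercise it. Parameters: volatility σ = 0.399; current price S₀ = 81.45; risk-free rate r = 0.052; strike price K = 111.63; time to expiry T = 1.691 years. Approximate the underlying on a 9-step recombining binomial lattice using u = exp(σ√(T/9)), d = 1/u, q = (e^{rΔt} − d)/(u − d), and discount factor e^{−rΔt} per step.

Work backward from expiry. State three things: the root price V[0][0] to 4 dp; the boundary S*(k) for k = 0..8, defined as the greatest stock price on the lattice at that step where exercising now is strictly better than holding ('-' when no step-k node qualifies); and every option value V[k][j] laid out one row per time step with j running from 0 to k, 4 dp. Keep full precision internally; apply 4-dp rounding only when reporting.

price = 34.0378
boundary = - - 57.6325 68.5140 57.6325 68.5140 57.6325 68.5140 81.4500
tree:
34.0378
43.4647 24.7212
53.9975 33.1651 16.2594
63.1507 43.1160 23.2746 9.1427
70.8503 53.9975 32.2703 14.1979 3.9622
77.3270 63.1507 43.1160 21.4120 6.8283 1.0004
82.7750 70.8503 53.9975 31.1182 11.5434 1.9621 0.0000
87.3578 77.3270 63.1507 43.1160 19.0138 3.8481 0.0000 0.0000
91.2127 82.7750 70.8503 53.9975 30.1800 7.5471 0.0000 0.0000 0.0000
94.4554 87.3578 77.3270 63.1507 43.1160 14.8016 0.0000 0.0000 0.0000 0.0000

Δt=0.18789, u=1.18881, d=0.84118, q=0.48511, disc=e^(-rΔt)=0.99028
k=9 terminal: V=max(K-S,0) → 94.4554 87.3578 77.3270 63.1507 43.1160 14.8016 0.0000 0.0000 0.0000 0.0000
k=8: j=0 S=20.4173 intr=91.2127 cont=90.1274 V=91.2127[EX]; j=1 S=28.8550 intr=82.7750 cont=81.6897 V=82.7750[EX]; j=2 S=40.7797 intr=70.8503 cont=69.7649 V=70.8503[EX]; j=3 S=57.6325 intr=53.9975 cont=52.9121 V=53.9975[EX]; j=4 S=81.4500 intr=30.1800 cont=29.0947 V=30.1800[EX]; j=5 S=115.1104 intr=0.0000 cont=7.5471 V=7.5471[hold]; j=6 S=162.6814 intr=0.0000 cont=0.0000 V=0.0000[hold]; j=7 S=229.9119 intr=0.0000 cont=0.0000 V=0.0000[hold]; j=8 S=324.9263 intr=0.0000 cont=0.0000 V=0.0000[hold]  S*(8)=81.4500
k=7: j=0 S=24.2722 intr=87.3578 cont=86.2725 V=87.3578[EX]; j=1 S=34.3030 intr=77.3270 cont=76.2416 V=77.3270[EX]; j=2 S=48.4793 intr=63.1507 cont=62.0654 V=63.1507[EX]; j=3 S=68.5140 intr=43.1160 cont=42.0307 V=43.1160[EX]; j=4 S=96.8284 intr=14.8016 cont=19.0138 V=19.0138[hold]; j=5 S=136.8442 intr=0.0000 cont=3.8481 V=3.8481[hold]; j=6 S=193.3970 intr=0.0000 cont=0.0000 V=0.0000[hold]; j=7 S=273.3211 intr=0.0000 cont=0.0000 V=0.0000[hold]  S*(7)=68.5140
k=6: j=0 S=28.8550 intr=82.7750 cont=81.6897 V=82.7750[EX]; j=1 S=40.7797 intr=70.8503 cont=69.7649 V=70.8503[EX]; j=2 S=57.6325 intr=53.9975 cont=52.9121 V=53.9975[EX]; j=3 S=81.4500 intr=30.1800 cont=31.1182 V=31.1182[hold]; j=4 S=115.1104 intr=0.0000 cont=11.5434 V=11.5434[hold]; j=5 S=162.6814 intr=0.0000 cont=1.9621 V=1.9621[hold]; j=6 S=229.9119 intr=0.0000 cont=0.0000 V=0.0000[hold]  S*(6)=57.6325
k=5: j=0 S=34.3030 intr=77.3270 cont=76.2416 V=77.3270[EX]; j=1 S=48.4793 intr=63.1507 cont=62.0654 V=63.1507[EX]; j=2 S=68.5140 intr=43.1160 cont=42.4814 V=43.1160[EX]; j=3 S=96.8284 intr=14.8016 cont=21.4120 V=21.4120[hold]; j=4 S=136.8442 intr=0.0000 cont=6.8283 V=6.8283[hold]; j=5 S=193.3970 intr=0.0000 cont=1.0004 V=1.0004[hold]  S*(5)=68.5140
k=4: j=0 S=40.7797 intr=70.8503 cont=69.7649 V=70.8503[EX]; j=1 S=57.6325 intr=53.9975 cont=52.9121 V=53.9975[EX]; j=2 S=81.4500 intr=30.1800 cont=32.2703 V=32.2703[hold]; j=3 S=115.1104 intr=0.0000 cont=14.1979 V=14.1979[hold]; j=4 S=162.6814 intr=0.0000 cont=3.9622 V=3.9622[hold]  S*(4)=57.6325
k=3: j=0 S=48.4793 intr=63.1507 cont=62.0654 V=63.1507[EX]; j=1 S=68.5140 intr=43.1160 cont=43.0348 V=43.1160[EX]; j=2 S=96.8284 intr=14.8016 cont=23.2746 V=23.2746[hold]; j=3 S=136.8442 intr=0.0000 cont=9.1427 V=9.1427[hold]  S*(3)=68.5140
k=2: j=0 S=57.6325 intr=53.9975 cont=52.9121 V=53.9975[EX]; j=1 S=81.4500 intr=30.1800 cont=33.1651 V=33.1651[hold]; j=2 S=115.1104 intr=0.0000 cont=16.2594 V=16.2594[hold]  S*(2)=57.6325
k=1: j=0 S=68.5140 intr=43.1160 cont=43.4647 V=43.4647[hold]; j=1 S=96.8284 intr=14.8016 cont=24.7212 V=24.7212[hold]  S*(1)=-
k=0: j=0 S=81.4500 intr=30.1800 cont=34.0378 V=34.0378[hold]  S*(0)=-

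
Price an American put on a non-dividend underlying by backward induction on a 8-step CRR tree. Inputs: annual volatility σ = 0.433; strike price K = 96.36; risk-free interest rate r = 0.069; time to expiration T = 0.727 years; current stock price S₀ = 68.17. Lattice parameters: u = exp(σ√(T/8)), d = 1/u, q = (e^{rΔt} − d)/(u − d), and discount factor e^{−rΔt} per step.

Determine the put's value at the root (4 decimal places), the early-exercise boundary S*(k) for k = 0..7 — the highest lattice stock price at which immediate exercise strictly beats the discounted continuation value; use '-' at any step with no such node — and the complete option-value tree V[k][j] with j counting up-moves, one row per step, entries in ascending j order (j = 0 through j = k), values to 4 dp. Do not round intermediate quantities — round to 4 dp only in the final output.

Δt=0.09087, u=1.13943, d=0.87763, q=0.49144, disc=e^(-rΔt)=0.99375
k=8 terminal: V=max(K-S,0) → 72.3669 65.2097 55.9174 43.8531 28.1900 7.8545 0.0000 0.0000 0.0000
k=7: j=0 S=27.3385 intr=69.0215 cont=68.4192 V=69.0215[EX]; j=1 S=35.4937 intr=60.8663 cont=60.2640 V=60.8663[EX]; j=2 S=46.0816 intr=50.2784 cont=49.6760 V=50.2784[EX]; j=3 S=59.8281 intr=36.5319 cont=35.9296 V=36.5319[EX]; j=4 S=77.6751 intr=18.6849 cont=18.0826 V=18.6849[EX]; j=5 S=100.8460 intr=0.0000 cont=3.9695 V=3.9695[hold]; j=6 S=130.9289 intr=0.0000 cont=0.0000 V=0.0000[hold]; j=7 S=169.9857 intr=0.0000 cont=0.0000 V=0.0000[hold]  S*(7)=77.6751
k=6: j=0 S=31.1503 intr=65.2097 cont=64.6073 V=65.2097[EX]; j=1 S=40.4426 intr=55.9174 cont=55.3150 V=55.9174[EX]; j=2 S=52.5069 intr=43.8531 cont=43.2508 V=43.8531[EX]; j=3 S=68.1700 intr=28.1900 cont=27.5877 V=28.1900[EX]; j=4 S=88.5055 intr=7.8545 cont=11.3816 V=11.3816[hold]; j=5 S=114.9071 intr=0.0000 cont=2.0061 V=2.0061[hold]; j=6 S=149.1846 intr=0.0000 cont=0.0000 V=0.0000[hold]  S*(6)=68.1700
k=5: j=0 S=35.4937 intr=60.8663 cont=60.2640 V=60.8663[EX]; j=1 S=46.0816 intr=50.2784 cont=49.6760 V=50.2784[EX]; j=2 S=59.8281 intr=36.5319 cont=35.9296 V=36.5319[EX]; j=3 S=77.6751 intr=18.6849 cont=19.8051 V=19.8051[hold]; j=4 S=100.8460 intr=0.0000 cont=6.7318 V=6.7318[hold]; j=5 S=130.9289 intr=0.0000 cont=1.0139 V=1.0139[hold]  S*(5)=59.8281
k=4: j=0 S=40.4426 intr=55.9174 cont=55.3150 V=55.9174[EX]; j=1 S=52.5069 intr=43.8531 cont=43.2508 V=43.8531[EX]; j=2 S=68.1700 intr=28.1900 cont=28.1347 V=28.1900[EX]; j=3 S=88.5055 intr=7.8545 cont=13.2967 V=13.2967[hold]; j=4 S=114.9071 intr=0.0000 cont=3.8972 V=3.8972[hold]  S*(4)=68.1700
k=3: j=0 S=46.0816 intr=50.2784 cont=49.6760 V=50.2784[EX]; j=1 S=59.8281 intr=36.5319 cont=35.9296 V=36.5319[EX]; j=2 S=77.6751 intr=18.6849 cont=20.7404 V=20.7404[hold]; j=3 S=100.8460 intr=0.0000 cont=8.6232 V=8.6232[hold]  S*(3)=59.8281
k=2: j=0 S=52.5069 intr=43.8531 cont=43.2508 V=43.8531[EX]; j=1 S=68.1700 intr=28.1900 cont=28.5915 V=28.5915[hold]; j=2 S=88.5055 intr=7.8545 cont=14.6931 V=14.6931[hold]  S*(2)=52.5069
k=1: j=0 S=59.8281 intr=36.5319 cont=36.1257 V=36.5319[EX]; j=1 S=77.6751 intr=18.6849 cont=21.6252 V=21.6252[hold]  S*(1)=59.8281
k=0: j=0 S=68.1700 intr=28.1900 cont=29.0236 V=29.0236[hold]  S*(0)=-

price = 29.0236
boundary = - 59.8281 52.5069 59.8281 68.1700 59.8281 68.1700 77.6751
tree:
29.0236
36.5319 21.6252
43.8531 28.5915 14.6931
50.2784 36.5319 20.7404 8.6232
55.9174 43.8531 28.1900 13.2967 3.8972
60.8663 50.2784 36.5319 19.8051 6.7318 1.0139
65.2097 55.9174 43.8531 28.1900 11.3816 2.0061 0.0000
69.0215 60.8663 50.2784 36.5319 18.6849 3.9695 0.0000 0.0000
72.3669 65.2097 55.9174 43.8531 28.1900 7.8545 0.0000 0.0000 0.0000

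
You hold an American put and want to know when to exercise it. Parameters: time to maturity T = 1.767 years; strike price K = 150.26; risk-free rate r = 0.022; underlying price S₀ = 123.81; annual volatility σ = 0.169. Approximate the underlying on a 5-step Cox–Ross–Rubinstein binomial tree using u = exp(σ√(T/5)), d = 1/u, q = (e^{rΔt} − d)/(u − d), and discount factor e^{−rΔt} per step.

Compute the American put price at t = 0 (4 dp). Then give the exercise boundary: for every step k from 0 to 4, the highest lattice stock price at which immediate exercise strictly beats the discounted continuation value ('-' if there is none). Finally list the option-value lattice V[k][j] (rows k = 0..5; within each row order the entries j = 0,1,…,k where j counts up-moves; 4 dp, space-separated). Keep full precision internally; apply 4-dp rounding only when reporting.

price = 27.4545
boundary = - 111.9757 101.2726 111.9757 123.8100
tree:
27.4545
38.2843 17.6188
48.9874 26.6552 9.3315
58.6675 38.2843 16.0507 3.1121
67.4223 48.9874 26.4500 6.4493 0.0000
75.3403 58.6675 38.2843 13.3650 0.0000 0.0000

Δt=0.35340  u=1.10569  d=0.90442  q=0.51368  discount=0.99226
step 5 (expiry): payoffs max(K−S,0) = 75.3403 58.6675 38.2843 13.3650 0.0000 0.0000
step 4: (k=4,j=0): S=82.8377, (K−S)⁺=67.4223, hold=66.2586 ⇒ V=67.4223 exercise | (k=4,j=1): S=101.2726, (K−S)⁺=48.9874, hold=47.8237 ⇒ V=48.9874 exercise | (k=4,j=2): S=123.8100, (K−S)⁺=26.4500, hold=25.2863 ⇒ V=26.4500 exercise | (k=4,j=3): S=151.3629, (K−S)⁺=0.0000, hold=6.4493 ⇒ V=6.4493 continue | (k=4,j=4): S=185.0476, (K−S)⁺=0.0000, hold=0.0000 ⇒ V=0.0000 continue  boundary S*=123.8100
step 3: (k=3,j=0): S=91.5925, (K−S)⁺=58.6675, hold=57.5038 ⇒ V=58.6675 exercise | (k=3,j=1): S=111.9757, (K−S)⁺=38.2843, hold=37.1206 ⇒ V=38.2843 exercise | (k=3,j=2): S=136.8950, (K−S)⁺=13.3650, hold=16.0507 ⇒ V=16.0507 continue | (k=3,j=3): S=167.3599, (K−S)⁺=0.0000, hold=3.1121 ⇒ V=3.1121 continue  boundary S*=111.9757
step 2: (k=2,j=0): S=101.2726, (K−S)⁺=48.9874, hold=47.8237 ⇒ V=48.9874 exercise | (k=2,j=1): S=123.8100, (K−S)⁺=26.4500, hold=26.6552 ⇒ V=26.6552 continue | (k=2,j=2): S=151.3629, (K−S)⁺=0.0000, hold=9.3315 ⇒ V=9.3315 continue  boundary S*=101.2726
step 1: (k=1,j=0): S=111.9757, (K−S)⁺=38.2843, hold=37.2252 ⇒ V=38.2843 exercise | (k=1,j=1): S=136.8950, (K−S)⁺=13.3650, hold=17.6188 ⇒ V=17.6188 continue  boundary S*=111.9757
step 0: (k=0,j=0): S=123.8100, (K−S)⁺=26.4500, hold=27.4545 ⇒ V=27.4545 continue  boundary S*=-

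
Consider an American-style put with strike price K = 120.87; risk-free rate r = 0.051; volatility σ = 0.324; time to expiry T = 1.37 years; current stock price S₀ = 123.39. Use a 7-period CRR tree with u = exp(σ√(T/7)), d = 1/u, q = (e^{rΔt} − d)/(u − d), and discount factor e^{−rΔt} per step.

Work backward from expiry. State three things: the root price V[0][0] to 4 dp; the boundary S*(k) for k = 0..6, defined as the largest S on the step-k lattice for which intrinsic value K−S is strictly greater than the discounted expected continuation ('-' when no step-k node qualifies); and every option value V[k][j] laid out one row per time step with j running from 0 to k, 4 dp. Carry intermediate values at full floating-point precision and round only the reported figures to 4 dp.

price = 14.2819
boundary = - - - 80.2656 69.5471 80.2656 92.6360
tree:
14.2819
20.9337 7.8931
29.7050 12.5515 3.3765
40.6044 19.3634 5.9673 0.8442
51.3229 28.7458 10.3364 1.7023 0.0000
60.6100 40.6044 17.4223 3.4327 0.0000 0.0000
68.6570 51.3229 28.2340 6.9217 0.0000 0.0000 0.0000
75.6294 60.6100 40.6044 13.9572 0.0000 0.0000 0.0000 0.0000

Δt=0.19571, u=1.15412, d=0.86646, q=0.49910, disc=e^(-rΔt)=0.99007
k=7 terminal: V=max(K-S,0) → 75.6294 60.6100 40.6044 13.9572 0.0000 0.0000 0.0000 0.0000
k=6: j=0 S=52.2130 intr=68.6570 cont=67.4565 V=68.6570[EX]; j=1 S=69.5471 intr=51.3229 cont=50.1224 V=51.3229[EX]; j=2 S=92.6360 intr=28.2340 cont=27.0336 V=28.2340[EX]; j=3 S=123.3900 intr=0.0000 cont=6.9217 V=6.9217[hold]; j=4 S=164.3540 intr=0.0000 cont=0.0000 V=0.0000[hold]; j=5 S=218.9176 intr=0.0000 cont=0.0000 V=0.0000[hold]; j=6 S=291.5956 intr=0.0000 cont=0.0000 V=0.0000[hold]  S*(6)=92.6360
k=5: j=0 S=60.2600 intr=60.6100 cont=59.4096 V=60.6100[EX]; j=1 S=80.2656 intr=40.6044 cont=39.4039 V=40.6044[EX]; j=2 S=106.9128 intr=13.9572 cont=17.4223 V=17.4223[hold]; j=3 S=142.4066 intr=0.0000 cont=3.4327 V=3.4327[hold]; j=4 S=189.6839 intr=0.0000 cont=0.0000 V=0.0000[hold]; j=5 S=252.6567 intr=0.0000 cont=0.0000 V=0.0000[hold]  S*(5)=80.2656
k=4: j=0 S=69.5471 intr=51.3229 cont=50.1224 V=51.3229[EX]; j=1 S=92.6360 intr=28.2340 cont=28.7458 V=28.7458[hold]; j=2 S=123.3900 intr=0.0000 cont=10.3364 V=10.3364[hold]; j=3 S=164.3540 intr=0.0000 cont=1.7023 V=1.7023[hold]; j=4 S=218.9176 intr=0.0000 cont=0.0000 V=0.0000[hold]  S*(4)=69.5471
k=3: j=0 S=80.2656 intr=40.6044 cont=39.6569 V=40.6044[EX]; j=1 S=106.9128 intr=13.9572 cont=19.3634 V=19.3634[hold]; j=2 S=142.4066 intr=0.0000 cont=5.9673 V=5.9673[hold]; j=3 S=189.6839 intr=0.0000 cont=0.8442 V=0.8442[hold]  S*(3)=80.2656
k=2: j=0 S=92.6360 intr=28.2340 cont=29.7050 V=29.7050[hold]; j=1 S=123.3900 intr=0.0000 cont=12.5515 V=12.5515[hold]; j=2 S=164.3540 intr=0.0000 cont=3.3765 V=3.3765[hold]  S*(2)=-
k=1: j=0 S=106.9128 intr=13.9572 cont=20.9337 V=20.9337[hold]; j=1 S=142.4066 intr=0.0000 cont=7.8931 V=7.8931[hold]  S*(1)=-
k=0: j=0 S=123.3900 intr=0.0000 cont=14.2819 V=14.2819[hold]  S*(0)=-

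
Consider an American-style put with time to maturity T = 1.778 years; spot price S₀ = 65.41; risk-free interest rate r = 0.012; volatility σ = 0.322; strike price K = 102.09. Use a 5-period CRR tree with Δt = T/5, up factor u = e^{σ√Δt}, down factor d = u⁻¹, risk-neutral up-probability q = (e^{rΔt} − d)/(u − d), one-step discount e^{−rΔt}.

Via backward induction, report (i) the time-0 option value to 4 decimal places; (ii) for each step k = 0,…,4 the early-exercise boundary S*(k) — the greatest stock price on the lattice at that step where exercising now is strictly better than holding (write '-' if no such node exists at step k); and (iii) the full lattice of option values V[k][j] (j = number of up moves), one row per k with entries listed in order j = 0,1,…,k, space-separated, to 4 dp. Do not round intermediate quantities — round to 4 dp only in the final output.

params: Δt=0.35560 u=1.21169 d=0.82529 q=0.46321 e^(-rΔt)=0.99574
t_5 payoffs: 77.0469 65.3220 48.1075 22.8334 0.0000 0.0000
t_4: node(4,0) S=30.3444 payoff=71.7456 vs cont=71.3109 → 71.7456 [stop]  node(4,1) S=44.5514 payoff=57.5386 vs cont=57.1039 → 57.5386 [stop]  node(4,2) S=65.4100 payoff=36.6800 vs cont=36.2453 → 36.6800 [stop]  node(4,3) S=96.0344 payoff=6.0556 vs cont=12.2045 → 12.2045 [wait]  node(4,4) S=140.9969 payoff=0.0000 vs cont=0.0000 → 0.0000 [wait]  ⇒ S*(4)=65.4100
t_3: node(3,0) S=36.7680 payoff=65.3220 vs cont=64.8873 → 65.3220 [stop]  node(3,1) S=53.9825 payoff=48.1075 vs cont=47.6728 → 48.1075 [stop]  node(3,2) S=79.2566 payoff=22.8334 vs cont=25.2348 → 25.2348 [wait]  node(3,3) S=116.3639 payoff=0.0000 vs cont=6.5234 → 6.5234 [wait]  ⇒ S*(3)=53.9825
t_2: node(2,0) S=44.5514 payoff=57.5386 vs cont=57.1039 → 57.5386 [stop]  node(2,1) S=65.4100 payoff=36.6800 vs cont=37.3529 → 37.3529 [wait]  node(2,2) S=96.0344 payoff=6.0556 vs cont=16.4969 → 16.4969 [wait]  ⇒ S*(2)=44.5514
t_1: node(1,0) S=53.9825 payoff=48.1075 vs cont=47.9832 → 48.1075 [stop]  node(1,1) S=79.2566 payoff=22.8334 vs cont=27.5743 → 27.5743 [wait]  ⇒ S*(1)=53.9825
t_0: node(0,0) S=65.4100 payoff=36.6800 vs cont=38.4320 → 38.4320 [wait]  ⇒ S*(0)=-

price = 38.4320
boundary = - 53.9825 44.5514 53.9825 65.4100
tree:
38.4320
48.1075 27.5743
57.5386 37.3529 16.4969
65.3220 48.1075 25.2348 6.5234
71.7456 57.5386 36.6800 12.2045 0.0000
77.0469 65.3220 48.1075 22.8334 0.0000 0.0000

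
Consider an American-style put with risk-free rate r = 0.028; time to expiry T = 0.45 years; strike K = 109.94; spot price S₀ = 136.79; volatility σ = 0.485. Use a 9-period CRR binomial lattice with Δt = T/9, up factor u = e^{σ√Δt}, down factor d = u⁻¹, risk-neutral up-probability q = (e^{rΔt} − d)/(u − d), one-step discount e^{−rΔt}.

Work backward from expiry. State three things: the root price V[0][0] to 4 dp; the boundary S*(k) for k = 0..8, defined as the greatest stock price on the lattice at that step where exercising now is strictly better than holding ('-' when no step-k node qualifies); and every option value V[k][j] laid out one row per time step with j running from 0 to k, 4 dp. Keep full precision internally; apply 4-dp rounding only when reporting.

Δt=0.05000  u=1.11455  d=0.89722  q=0.47936  discount=0.99860
step 9 (expiry): payoffs max(K−S,0) = 58.3977 45.9132 30.4047 11.1399 0.0000 0.0000 0.0000 0.0000 0.0000 0.0000
step 8: (k=8,j=0): S=57.4464, (K−S)⁺=52.4936, hold=52.3398 ⇒ V=52.4936 exercise | (k=8,j=1): S=71.3610, (K−S)⁺=38.5790, hold=38.4252 ⇒ V=38.5790 exercise | (k=8,j=2): S=88.6459, (K−S)⁺=21.2941, hold=21.1403 ⇒ V=21.2941 exercise | (k=8,j=3): S=110.1175, (K−S)⁺=0.0000, hold=5.7917 ⇒ V=5.7917 continue | (k=8,j=4): S=136.7900, (K−S)⁺=0.0000, hold=0.0000 ⇒ V=0.0000 continue | (k=8,j=5): S=169.9230, (K−S)⁺=0.0000, hold=0.0000 ⇒ V=0.0000 continue | (k=8,j=6): S=211.0815, (K−S)⁺=0.0000, hold=0.0000 ⇒ V=0.0000 continue | (k=8,j=7): S=262.2092, (K−S)⁺=0.0000, hold=0.0000 ⇒ V=0.0000 continue | (k=8,j=8): S=325.7210, (K−S)⁺=0.0000, hold=0.0000 ⇒ V=0.0000 continue  boundary S*=88.6459
step 7: (k=7,j=0): S=64.0268, (K−S)⁺=45.9132, hold=45.7594 ⇒ V=45.9132 exercise | (k=7,j=1): S=79.5353, (K−S)⁺=30.4047, hold=30.2509 ⇒ V=30.4047 exercise | (k=7,j=2): S=98.8001, (K−S)⁺=11.1399, hold=13.8435 ⇒ V=13.8435 continue | (k=7,j=3): S=122.7313, (K−S)⁺=0.0000, hold=3.0112 ⇒ V=3.0112 continue | (k=7,j=4): S=152.4591, (K−S)⁺=0.0000, hold=0.0000 ⇒ V=0.0000 continue | (k=7,j=5): S=189.3874, (K−S)⁺=0.0000, hold=0.0000 ⇒ V=0.0000 continue | (k=7,j=6): S=235.2605, (K−S)⁺=0.0000, hold=0.0000 ⇒ V=0.0000 continue | (k=7,j=7): S=292.2449, (K−S)⁺=0.0000, hold=0.0000 ⇒ V=0.0000 continue  boundary S*=79.5353
step 6: (k=6,j=0): S=71.3610, (K−S)⁺=38.5790, hold=38.4252 ⇒ V=38.5790 exercise | (k=6,j=1): S=88.6459, (K−S)⁺=21.2941, hold=22.4345 ⇒ V=22.4345 continue | (k=6,j=2): S=110.1175, (K−S)⁺=0.0000, hold=8.6388 ⇒ V=8.6388 continue | (k=6,j=3): S=136.7900, (K−S)⁺=0.0000, hold=1.5655 ⇒ V=1.5655 continue | (k=6,j=4): S=169.9230, (K−S)⁺=0.0000, hold=0.0000 ⇒ V=0.0000 continue | (k=6,j=5): S=211.0815, (K−S)⁺=0.0000, hold=0.0000 ⇒ V=0.0000 continue | (k=6,j=6): S=262.2092, (K−S)⁺=0.0000, hold=0.0000 ⇒ V=0.0000 continue  boundary S*=71.3610
step 5: (k=5,j=0): S=79.5353, (K−S)⁺=30.4047, hold=30.7968 ⇒ V=30.7968 continue | (k=5,j=1): S=98.8001, (K−S)⁺=11.1399, hold=15.7992 ⇒ V=15.7992 continue | (k=5,j=2): S=122.7313, (K−S)⁺=0.0000, hold=5.2408 ⇒ V=5.2408 continue | (k=5,j=3): S=152.4591, (K−S)⁺=0.0000, hold=0.8139 ⇒ V=0.8139 continue | (k=5,j=4): S=189.3874, (K−S)⁺=0.0000, hold=0.0000 ⇒ V=0.0000 continue | (k=5,j=5): S=235.2605, (K−S)⁺=0.0000, hold=0.0000 ⇒ V=0.0000 continue  boundary S*=-
step 4: (k=4,j=0): S=88.6459, (K−S)⁺=21.2941, hold=23.5745 ⇒ V=23.5745 continue | (k=4,j=1): S=110.1175, (K−S)⁺=0.0000, hold=10.7229 ⇒ V=10.7229 continue | (k=4,j=2): S=136.7900, (K−S)⁺=0.0000, hold=3.1144 ⇒ V=3.1144 continue | (k=4,j=3): S=169.9230, (K−S)⁺=0.0000, hold=0.4232 ⇒ V=0.4232 continue | (k=4,j=4): S=211.0815, (K−S)⁺=0.0000, hold=0.0000 ⇒ V=0.0000 continue  boundary S*=-
step 3: (k=3,j=0): S=98.8001, (K−S)⁺=11.1399, hold=17.3896 ⇒ V=17.3896 continue | (k=3,j=1): S=122.7313, (K−S)⁺=0.0000, hold=7.0658 ⇒ V=7.0658 continue | (k=3,j=2): S=152.4591, (K−S)⁺=0.0000, hold=1.8218 ⇒ V=1.8218 continue | (k=3,j=3): S=189.3874, (K−S)⁺=0.0000, hold=0.2200 ⇒ V=0.2200 continue  boundary S*=-
step 2: (k=2,j=0): S=110.1175, (K−S)⁺=0.0000, hold=12.4234 ⇒ V=12.4234 continue | (k=2,j=1): S=136.7900, (K−S)⁺=0.0000, hold=4.5456 ⇒ V=4.5456 continue | (k=2,j=2): S=169.9230, (K−S)⁺=0.0000, hold=1.0525 ⇒ V=1.0525 continue  boundary S*=-
step 1: (k=1,j=0): S=122.7313, (K−S)⁺=0.0000, hold=8.6350 ⇒ V=8.6350 continue | (k=1,j=1): S=152.4591, (K−S)⁺=0.0000, hold=2.8671 ⇒ V=2.8671 continue  boundary S*=-
step 0: (k=0,j=0): S=136.7900, (K−S)⁺=0.0000, hold=5.8619 ⇒ V=5.8619 continue  boundary S*=-

price = 5.8619
boundary = - - - - - - 71.3610 79.5353 88.6459
tree:
5.8619
8.6350 2.8671
12.4234 4.5456 1.0525
17.3896 7.0658 1.8218 0.2200
23.5745 10.7229 3.1144 0.4232 0.0000
30.7968 15.7992 5.2408 0.8139 0.0000 0.0000
38.5790 22.4345 8.6388 1.5655 0.0000 0.0000 0.0000
45.9132 30.4047 13.8435 3.0112 0.0000 0.0000 0.0000 0.0000
52.4936 38.5790 21.2941 5.7917 0.0000 0.0000 0.0000 0.0000 0.0000
58.3977 45.9132 30.4047 11.1399 0.0000 0.0000 0.0000 0.0000 0.0000 0.0000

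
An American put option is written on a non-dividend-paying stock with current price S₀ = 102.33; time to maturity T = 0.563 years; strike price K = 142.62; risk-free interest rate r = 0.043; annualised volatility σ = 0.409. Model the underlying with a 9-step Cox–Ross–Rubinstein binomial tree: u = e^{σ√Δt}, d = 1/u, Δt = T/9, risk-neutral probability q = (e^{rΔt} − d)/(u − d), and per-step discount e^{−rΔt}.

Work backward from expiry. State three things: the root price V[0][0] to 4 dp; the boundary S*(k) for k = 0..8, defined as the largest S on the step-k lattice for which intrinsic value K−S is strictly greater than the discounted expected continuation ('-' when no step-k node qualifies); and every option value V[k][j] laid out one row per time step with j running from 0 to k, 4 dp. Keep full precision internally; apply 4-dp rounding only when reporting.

price = 41.2744
boundary = - 92.3797 83.3970 92.3797 83.3970 92.3797 102.3300 113.3520 125.5613
tree:
41.2744
50.2403 32.0802
59.2230 40.7896 23.1048
67.3323 50.2403 31.0832 14.8479
74.6531 59.2230 40.3270 21.5406 7.8966
81.2620 67.3323 50.2403 30.1319 12.6310 2.9648
87.2283 74.6531 59.2230 40.2900 19.6232 5.3527 0.4717
92.6144 81.2620 67.3323 50.2403 29.2680 9.5959 0.9230 0.0000
97.4768 87.2283 74.6531 59.2230 40.2900 17.0587 1.8062 0.0000 0.0000
101.8664 92.6144 81.2620 67.3323 50.2403 29.2680 3.5345 0.0000 0.0000 0.0000

Δt=0.06256  u=1.10771  d=0.90276  q=0.48759  discount=0.99731
step 9 (expiry): payoffs max(K−S,0) = 101.8664 92.6144 81.2620 67.3323 50.2403 29.2680 3.5345 0.0000 0.0000 0.0000
step 8: (k=8,j=0): S=45.1432, (K−S)⁺=97.4768, hold=97.0937 ⇒ V=97.4768 exercise | (k=8,j=1): S=55.3917, (K−S)⁺=87.2283, hold=86.8452 ⇒ V=87.2283 exercise | (k=8,j=2): S=67.9669, (K−S)⁺=74.6531, hold=74.2700 ⇒ V=74.6531 exercise | (k=8,j=3): S=83.3970, (K−S)⁺=59.2230, hold=58.8399 ⇒ V=59.2230 exercise | (k=8,j=4): S=102.3300, (K−S)⁺=40.2900, hold=39.9069 ⇒ V=40.2900 exercise | (k=8,j=5): S=125.5613, (K−S)⁺=17.0587, hold=16.6756 ⇒ V=17.0587 exercise | (k=8,j=6): S=154.0665, (K−S)⁺=0.0000, hold=1.8062 ⇒ V=1.8062 continue | (k=8,j=7): S=189.0432, (K−S)⁺=0.0000, hold=0.0000 ⇒ V=0.0000 continue | (k=8,j=8): S=231.9603, (K−S)⁺=0.0000, hold=0.0000 ⇒ V=0.0000 continue  boundary S*=125.5613
step 7: (k=7,j=0): S=50.0056, (K−S)⁺=92.6144, hold=92.2313 ⇒ V=92.6144 exercise | (k=7,j=1): S=61.3580, (K−S)⁺=81.2620, hold=80.8789 ⇒ V=81.2620 exercise | (k=7,j=2): S=75.2877, (K−S)⁺=67.3323, hold=66.9492 ⇒ V=67.3323 exercise | (k=7,j=3): S=92.3797, (K−S)⁺=50.2403, hold=49.8572 ⇒ V=50.2403 exercise | (k=7,j=4): S=113.3520, (K−S)⁺=29.2680, hold=28.8848 ⇒ V=29.2680 exercise | (k=7,j=5): S=139.0855, (K−S)⁺=3.5345, hold=9.5959 ⇒ V=9.5959 continue | (k=7,j=6): S=170.6612, (K−S)⁺=0.0000, hold=0.9230 ⇒ V=0.9230 continue | (k=7,j=7): S=209.4052, (K−S)⁺=0.0000, hold=0.0000 ⇒ V=0.0000 continue  boundary S*=113.3520
step 6: (k=6,j=0): S=55.3917, (K−S)⁺=87.2283, hold=86.8452 ⇒ V=87.2283 exercise | (k=6,j=1): S=67.9669, (K−S)⁺=74.6531, hold=74.2700 ⇒ V=74.6531 exercise | (k=6,j=2): S=83.3970, (K−S)⁺=59.2230, hold=58.8399 ⇒ V=59.2230 exercise | (k=6,j=3): S=102.3300, (K−S)⁺=40.2900, hold=39.9069 ⇒ V=40.2900 exercise | (k=6,j=4): S=125.5613, (K−S)⁺=17.0587, hold=19.6232 ⇒ V=19.6232 continue | (k=6,j=5): S=154.0665, (K−S)⁺=0.0000, hold=5.3527 ⇒ V=5.3527 continue | (k=6,j=6): S=189.0432, (K−S)⁺=0.0000, hold=0.4717 ⇒ V=0.4717 continue  boundary S*=102.3300
step 5: (k=5,j=0): S=61.3580, (K−S)⁺=81.2620, hold=80.8789 ⇒ V=81.2620 exercise | (k=5,j=1): S=75.2877, (K−S)⁺=67.3323, hold=66.9492 ⇒ V=67.3323 exercise | (k=5,j=2): S=92.3797, (K−S)⁺=50.2403, hold=49.8572 ⇒ V=50.2403 exercise | (k=5,j=3): S=113.3520, (K−S)⁺=29.2680, hold=30.1319 ⇒ V=30.1319 continue | (k=5,j=4): S=139.0855, (K−S)⁺=3.5345, hold=12.6310 ⇒ V=12.6310 continue | (k=5,j=5): S=170.6612, (K−S)⁺=0.0000, hold=2.9648 ⇒ V=2.9648 continue  boundary S*=92.3797
step 4: (k=4,j=0): S=67.9669, (K−S)⁺=74.6531, hold=74.2700 ⇒ V=74.6531 exercise | (k=4,j=1): S=83.3970, (K−S)⁺=59.2230, hold=58.8399 ⇒ V=59.2230 exercise | (k=4,j=2): S=102.3300, (K−S)⁺=40.2900, hold=40.3270 ⇒ V=40.3270 continue | (k=4,j=3): S=125.5613, (K−S)⁺=17.0587, hold=21.5406 ⇒ V=21.5406 continue | (k=4,j=4): S=154.0665, (K−S)⁺=0.0000, hold=7.8966 ⇒ V=7.8966 continue  boundary S*=83.3970
step 3: (k=3,j=0): S=75.2877, (K−S)⁺=67.3323, hold=66.9492 ⇒ V=67.3323 exercise | (k=3,j=1): S=92.3797, (K−S)⁺=50.2403, hold=49.8752 ⇒ V=50.2403 exercise | (k=3,j=2): S=113.3520, (K−S)⁺=29.2680, hold=31.0832 ⇒ V=31.0832 continue | (k=3,j=3): S=139.0855, (K−S)⁺=3.5345, hold=14.8479 ⇒ V=14.8479 continue  boundary S*=92.3797
step 2: (k=2,j=0): S=83.3970, (K−S)⁺=59.2230, hold=58.8399 ⇒ V=59.2230 exercise | (k=2,j=1): S=102.3300, (K−S)⁺=40.2900, hold=40.7896 ⇒ V=40.7896 continue | (k=2,j=2): S=125.5613, (K−S)⁺=17.0587, hold=23.1048 ⇒ V=23.1048 continue  boundary S*=83.3970
step 1: (k=1,j=0): S=92.3797, (K−S)⁺=50.2403, hold=50.1001 ⇒ V=50.2403 exercise | (k=1,j=1): S=113.3520, (K−S)⁺=29.2680, hold=32.0802 ⇒ V=32.0802 continue  boundary S*=92.3797
step 0: (k=0,j=0): S=102.3300, (K−S)⁺=40.2900, hold=41.2744 ⇒ V=41.2744 continue  boundary S*=-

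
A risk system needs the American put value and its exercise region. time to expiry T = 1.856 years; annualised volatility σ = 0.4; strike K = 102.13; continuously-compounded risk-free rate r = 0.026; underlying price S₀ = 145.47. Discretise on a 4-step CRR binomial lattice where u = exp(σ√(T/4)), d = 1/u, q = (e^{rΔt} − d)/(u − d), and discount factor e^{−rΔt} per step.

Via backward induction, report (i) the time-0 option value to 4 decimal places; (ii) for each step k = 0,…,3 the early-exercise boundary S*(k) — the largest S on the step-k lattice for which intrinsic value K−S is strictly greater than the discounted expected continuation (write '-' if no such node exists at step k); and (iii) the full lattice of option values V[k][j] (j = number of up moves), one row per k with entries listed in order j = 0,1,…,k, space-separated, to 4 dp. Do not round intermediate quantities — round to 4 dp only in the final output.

price = 9.6904
boundary = - - - 64.2357
tree:
9.6904
15.6540 2.7859
24.7326 5.1671 0.0000
37.8943 9.5837 0.0000 0.0000
53.2148 17.7754 0.0000 0.0000 0.0000

Δt=0.46400  u=1.31320  d=0.76150  q=0.45430  discount=0.98801
step 4 (expiry): payoffs max(K−S,0) = 53.2148 17.7754 0.0000 0.0000 0.0000
step 3: (k=3,j=0): S=64.2357, (K−S)⁺=37.8943, hold=36.6696 ⇒ V=37.8943 exercise | (k=3,j=1): S=110.7748, (K−S)⁺=0.0000, hold=9.5837 ⇒ V=9.5837 continue | (k=3,j=2): S=191.0318, (K−S)⁺=0.0000, hold=0.0000 ⇒ V=0.0000 continue | (k=3,j=3): S=329.4354, (K−S)⁺=0.0000, hold=0.0000 ⇒ V=0.0000 continue  boundary S*=64.2357
step 2: (k=2,j=0): S=84.3546, (K−S)⁺=17.7754, hold=24.7326 ⇒ V=24.7326 continue | (k=2,j=1): S=145.4700, (K−S)⁺=0.0000, hold=5.1671 ⇒ V=5.1671 continue | (k=2,j=2): S=250.8638, (K−S)⁺=0.0000, hold=0.0000 ⇒ V=0.0000 continue  boundary S*=-
step 1: (k=1,j=0): S=110.7748, (K−S)⁺=0.0000, hold=15.6540 ⇒ V=15.6540 continue | (k=1,j=1): S=191.0318, (K−S)⁺=0.0000, hold=2.7859 ⇒ V=2.7859 continue  boundary S*=-
step 0: (k=0,j=0): S=145.4700, (K−S)⁺=0.0000, hold=9.6904 ⇒ V=9.6904 continue  boundary S*=-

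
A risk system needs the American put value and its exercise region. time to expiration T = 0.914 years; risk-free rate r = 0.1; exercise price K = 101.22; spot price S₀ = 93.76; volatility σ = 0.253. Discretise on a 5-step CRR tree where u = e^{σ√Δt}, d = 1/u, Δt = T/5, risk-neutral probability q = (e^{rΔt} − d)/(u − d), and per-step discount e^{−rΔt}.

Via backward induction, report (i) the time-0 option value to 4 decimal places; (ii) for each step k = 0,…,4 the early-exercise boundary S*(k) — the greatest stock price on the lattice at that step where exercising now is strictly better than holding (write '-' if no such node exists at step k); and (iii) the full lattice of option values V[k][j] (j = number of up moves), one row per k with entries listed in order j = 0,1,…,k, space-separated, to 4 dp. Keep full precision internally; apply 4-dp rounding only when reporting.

price = 10.0129
boundary = - 84.1472 75.5200 84.1472 93.7600
tree:
10.0129
17.0728 4.7536
25.7000 9.1817 1.4045
33.4427 17.0728 3.2369 0.0000
40.3916 25.7000 7.4600 0.0000 0.0000
46.6281 33.4427 17.0728 0.0000 0.0000 0.0000

Δt=0.18280, u=1.11424, d=0.89747, q=0.55809, disc=e^(-rΔt)=0.98189
k=5 terminal: V=max(K-S,0) → 46.6281 33.4427 17.0728 0.0000 0.0000 0.0000
k=4: j=0 S=60.8284 intr=40.3916 cont=38.5581 V=40.3916[EX]; j=1 S=75.5200 intr=25.7000 cont=23.8665 V=25.7000[EX]; j=2 S=93.7600 intr=7.4600 cont=7.4080 V=7.4600[EX]; j=3 S=116.4054 intr=0.0000 cont=0.0000 V=0.0000[hold]; j=4 S=144.5203 intr=0.0000 cont=0.0000 V=0.0000[hold]  S*(4)=93.7600
k=3: j=0 S=67.7773 intr=33.4427 cont=31.6092 V=33.4427[EX]; j=1 S=84.1472 intr=17.0728 cont=15.2393 V=17.0728[EX]; j=2 S=104.4709 intr=0.0000 cont=3.2369 V=3.2369[hold]; j=3 S=129.7033 intr=0.0000 cont=0.0000 V=0.0000[hold]  S*(3)=84.1472
k=2: j=0 S=75.5200 intr=25.7000 cont=23.8665 V=25.7000[EX]; j=1 S=93.7600 intr=7.4600 cont=9.1817 V=9.1817[hold]; j=2 S=116.4054 intr=0.0000 cont=1.4045 V=1.4045[hold]  S*(2)=75.5200
k=1: j=0 S=84.1472 intr=17.0728 cont=16.1828 V=17.0728[EX]; j=1 S=104.4709 intr=0.0000 cont=4.7536 V=4.7536[hold]  S*(1)=84.1472
k=0: j=0 S=93.7600 intr=7.4600 cont=10.0129 V=10.0129[hold]  S*(0)=-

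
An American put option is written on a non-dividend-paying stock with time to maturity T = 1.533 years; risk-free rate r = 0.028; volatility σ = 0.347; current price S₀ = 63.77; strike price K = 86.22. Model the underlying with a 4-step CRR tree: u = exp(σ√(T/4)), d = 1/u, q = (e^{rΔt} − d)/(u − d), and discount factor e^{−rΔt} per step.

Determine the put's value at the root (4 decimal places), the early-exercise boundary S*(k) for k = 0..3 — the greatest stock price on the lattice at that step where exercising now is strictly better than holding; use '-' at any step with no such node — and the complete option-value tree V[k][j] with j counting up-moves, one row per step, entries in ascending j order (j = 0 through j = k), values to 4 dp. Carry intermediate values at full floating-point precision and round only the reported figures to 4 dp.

price = 25.2928
boundary = - 51.4425 41.4981 51.4425
tree:
25.2928
34.7775 15.2370
44.7219 23.6618 6.1393
52.7440 34.7775 11.7400 0.0000
59.2153 44.7219 22.4500 0.0000 0.0000

Δt=0.38325  u=1.23964  d=0.80669  q=0.47142  discount=0.98933
step 4 (expiry): payoffs max(K−S,0) = 59.2153 44.7219 22.4500 0.0000 0.0000
step 3: (k=3,j=0): S=33.4760, (K−S)⁺=52.7440, hold=51.8237 ⇒ V=52.7440 exercise | (k=3,j=1): S=51.4425, (K−S)⁺=34.7775, hold=33.8572 ⇒ V=34.7775 exercise | (k=3,j=2): S=79.0516, (K−S)⁺=7.1684, hold=11.7400 ⇒ V=11.7400 continue | (k=3,j=3): S=121.4784, (K−S)⁺=0.0000, hold=0.0000 ⇒ V=0.0000 continue  boundary S*=51.4425
step 2: (k=2,j=0): S=41.4981, (K−S)⁺=44.7219, hold=43.8016 ⇒ V=44.7219 exercise | (k=2,j=1): S=63.7700, (K−S)⁺=22.4500, hold=23.6618 ⇒ V=23.6618 continue | (k=2,j=2): S=97.9952, (K−S)⁺=0.0000, hold=6.1393 ⇒ V=6.1393 continue  boundary S*=41.4981
step 1: (k=1,j=0): S=51.4425, (K−S)⁺=34.7775, hold=34.4224 ⇒ V=34.7775 exercise | (k=1,j=1): S=79.0516, (K−S)⁺=7.1684, hold=15.2370 ⇒ V=15.2370 continue  boundary S*=51.4425
step 0: (k=0,j=0): S=63.7700, (K−S)⁺=22.4500, hold=25.2928 ⇒ V=25.2928 continue  boundary S*=-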